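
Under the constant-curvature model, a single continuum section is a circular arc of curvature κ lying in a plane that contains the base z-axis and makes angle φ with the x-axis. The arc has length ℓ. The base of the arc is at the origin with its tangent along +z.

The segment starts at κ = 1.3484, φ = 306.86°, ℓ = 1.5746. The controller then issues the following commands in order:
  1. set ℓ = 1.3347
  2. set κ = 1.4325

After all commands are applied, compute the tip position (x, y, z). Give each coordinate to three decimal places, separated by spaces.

initial: κ=1.3484, φ=306.86°, ℓ=1.5746
cmd 1: set ℓ=1.3347 → (κ,φ,ℓ)=(1.3484,306.86°,1.3347) → tip=(0.5458,-0.7280,0.7223)
cmd 2: set κ=1.4325 → (κ,φ,ℓ)=(1.4325,306.86°,1.3347) → tip=(0.5589,-0.7454,0.6578)

0.559 -0.745 0.658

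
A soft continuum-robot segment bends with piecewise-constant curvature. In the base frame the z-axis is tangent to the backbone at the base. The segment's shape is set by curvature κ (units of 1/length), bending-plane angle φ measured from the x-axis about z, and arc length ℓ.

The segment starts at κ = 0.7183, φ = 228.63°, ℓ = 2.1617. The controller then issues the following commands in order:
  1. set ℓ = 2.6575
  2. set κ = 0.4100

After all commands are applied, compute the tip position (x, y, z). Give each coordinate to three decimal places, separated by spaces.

initial: κ=0.7183, φ=228.63°, ℓ=2.1617
cmd 1: set ℓ=2.6575 → (κ,φ,ℓ)=(0.7183,228.63°,2.6575) → tip=(-1.2253,-1.3913,1.3134)
cmd 2: set κ=0.4100 → (κ,φ,ℓ)=(0.4100,228.63°,2.6575) → tip=(-0.8659,-0.9832,2.1620)

-0.866 -0.983 2.162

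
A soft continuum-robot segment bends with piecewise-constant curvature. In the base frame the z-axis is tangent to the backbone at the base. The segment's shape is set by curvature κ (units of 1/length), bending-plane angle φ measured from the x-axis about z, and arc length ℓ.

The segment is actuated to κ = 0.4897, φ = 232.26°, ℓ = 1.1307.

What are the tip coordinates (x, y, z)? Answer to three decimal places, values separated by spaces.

-0.187 -0.241 1.074

θ = κ·ℓ = 0.4897 × 1.1307 = 0.55370 rad
ρ = (1 − cos θ)/κ = (1 − 0.85058)/0.4897 = 0.30512
z = sin θ / κ = 0.52584/0.4897 = 1.07380
x = ρ cos φ = 0.30512 × cos(232.26°) = -0.18676
y = ρ sin φ = 0.30512 × sin(232.26°) = -0.24129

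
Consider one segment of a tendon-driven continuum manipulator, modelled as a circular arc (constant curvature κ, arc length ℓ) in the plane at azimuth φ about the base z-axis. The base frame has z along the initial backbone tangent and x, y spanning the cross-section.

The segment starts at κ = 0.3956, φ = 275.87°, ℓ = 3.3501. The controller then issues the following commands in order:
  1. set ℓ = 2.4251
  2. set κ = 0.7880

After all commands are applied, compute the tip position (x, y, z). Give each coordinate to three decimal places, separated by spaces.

0.173 -1.684 1.196

initial: κ=0.3956, φ=275.87°, ℓ=3.3501
cmd 1: set ℓ=2.4251 → (κ,φ,ℓ)=(0.3956,275.87°,2.4251) → tip=(0.1101,-1.0711,2.0698)
cmd 2: set κ=0.7880 → (κ,φ,ℓ)=(0.7880,275.87°,2.4251) → tip=(0.1731,-1.6836,1.1963)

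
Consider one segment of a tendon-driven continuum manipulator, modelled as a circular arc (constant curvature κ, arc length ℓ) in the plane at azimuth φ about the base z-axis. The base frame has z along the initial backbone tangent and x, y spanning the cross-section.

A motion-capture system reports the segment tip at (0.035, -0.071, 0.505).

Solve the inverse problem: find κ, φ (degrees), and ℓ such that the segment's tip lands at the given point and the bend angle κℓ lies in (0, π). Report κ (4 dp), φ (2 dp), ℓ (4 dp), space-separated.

0.6059 296.24 0.5132

ρ = √(x²+y²) = √(0.035² + -0.071²) = 0.07916
φ = atan2(y, x) mod 360° = atan2(-0.071, 0.035) = 296.2413°
|p|² = ρ² + z² = 0.07916² + 0.505² = 0.26129
κ = 2ρ / |p|² = 2×0.07916 / 0.26129 = 0.60590
θ = 2·atan2(ρ, z) = 2·atan2(0.07916, 0.505) = 0.31097 rad
ℓ = θ/κ = 0.31097/0.60590 = 0.51323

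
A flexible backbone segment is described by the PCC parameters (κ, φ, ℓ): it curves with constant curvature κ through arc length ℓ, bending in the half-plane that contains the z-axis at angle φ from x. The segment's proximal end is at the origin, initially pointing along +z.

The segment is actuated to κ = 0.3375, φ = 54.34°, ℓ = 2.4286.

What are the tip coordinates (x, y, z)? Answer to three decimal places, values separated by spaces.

θ = κ·ℓ = 0.3375 × 2.4286 = 0.81965 rad
ρ = (1 − cos θ)/κ = (1 − 0.68248)/0.3375 = 0.94081
z = sin θ / κ = 0.73091/0.3375 = 2.16566
x = ρ cos φ = 0.94081 × cos(54.34°) = 0.54847
y = ρ sin φ = 0.94081 × sin(54.34°) = 0.76440

0.548 0.764 2.166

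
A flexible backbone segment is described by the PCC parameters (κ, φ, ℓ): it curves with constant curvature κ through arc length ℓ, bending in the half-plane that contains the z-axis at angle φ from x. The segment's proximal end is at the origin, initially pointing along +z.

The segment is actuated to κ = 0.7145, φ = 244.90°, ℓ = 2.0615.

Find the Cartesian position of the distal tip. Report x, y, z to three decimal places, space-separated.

θ = κ·ℓ = 0.7145 × 2.0615 = 1.47294 rad
ρ = (1 − cos θ)/κ = (1 − 0.09770)/0.7145 = 1.26284
z = sin θ / κ = 0.99522/0.7145 = 1.39288
x = ρ cos φ = 1.26284 × cos(244.90°) = -0.53570
y = ρ sin φ = 1.26284 × sin(244.90°) = -1.14359

-0.536 -1.144 1.393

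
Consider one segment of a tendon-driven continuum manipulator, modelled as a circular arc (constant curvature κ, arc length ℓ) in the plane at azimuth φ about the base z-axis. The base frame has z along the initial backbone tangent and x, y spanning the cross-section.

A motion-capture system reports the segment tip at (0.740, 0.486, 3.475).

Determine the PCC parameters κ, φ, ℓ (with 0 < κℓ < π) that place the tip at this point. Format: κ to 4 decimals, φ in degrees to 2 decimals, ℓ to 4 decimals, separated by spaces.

ρ = √(x²+y²) = √(0.740² + 0.486²) = 0.88532
φ = atan2(y, x) mod 360° = atan2(0.486, 0.740) = 33.2952°
|p|² = ρ² + z² = 0.88532² + 3.475² = 12.85942
κ = 2ρ / |p|² = 2×0.88532 / 12.85942 = 0.13769
θ = 2·atan2(ρ, z) = 2·atan2(0.88532, 3.475) = 0.49892 rad
ℓ = θ/κ = 0.49892/0.13769 = 3.62347

0.1377 33.30 3.6235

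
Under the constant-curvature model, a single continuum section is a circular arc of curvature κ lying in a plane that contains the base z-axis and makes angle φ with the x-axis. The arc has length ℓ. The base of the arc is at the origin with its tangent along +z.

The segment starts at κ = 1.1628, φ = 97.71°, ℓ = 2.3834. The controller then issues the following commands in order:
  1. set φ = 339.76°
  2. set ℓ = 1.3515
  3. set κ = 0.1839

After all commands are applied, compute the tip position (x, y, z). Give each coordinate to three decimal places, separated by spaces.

initial: κ=1.1628, φ=97.71°, ℓ=2.3834
cmd 1: set φ=339.76° → (κ,φ,ℓ)=(1.1628,339.76°,2.3834) → tip=(1.5591,-0.5749,0.3111)
cmd 2: set ℓ=1.3515 → (κ,φ,ℓ)=(1.1628,339.76°,1.3515) → tip=(0.8075,-0.2977,0.8600)
cmd 3: set κ=0.1839 → (κ,φ,ℓ)=(0.1839,339.76°,1.3515) → tip=(0.1568,-0.0578,1.3376)

0.157 -0.058 1.338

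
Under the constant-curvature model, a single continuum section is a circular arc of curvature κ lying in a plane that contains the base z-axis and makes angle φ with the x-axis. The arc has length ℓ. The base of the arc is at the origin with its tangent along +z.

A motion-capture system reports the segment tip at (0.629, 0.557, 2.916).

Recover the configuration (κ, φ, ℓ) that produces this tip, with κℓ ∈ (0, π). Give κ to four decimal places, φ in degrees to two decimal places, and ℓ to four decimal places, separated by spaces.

0.1825 41.53 3.0748

ρ = √(x²+y²) = √(0.629² + 0.557²) = 0.84017
φ = atan2(y, x) mod 360° = atan2(0.557, 0.629) = 41.5259°
|p|² = ρ² + z² = 0.84017² + 2.916² = 9.20895
κ = 2ρ / |p|² = 2×0.84017 / 9.20895 = 0.18247
θ = 2·atan2(ρ, z) = 2·atan2(0.84017, 2.916) = 0.56105 rad
ℓ = θ/κ = 0.56105/0.18247 = 3.07479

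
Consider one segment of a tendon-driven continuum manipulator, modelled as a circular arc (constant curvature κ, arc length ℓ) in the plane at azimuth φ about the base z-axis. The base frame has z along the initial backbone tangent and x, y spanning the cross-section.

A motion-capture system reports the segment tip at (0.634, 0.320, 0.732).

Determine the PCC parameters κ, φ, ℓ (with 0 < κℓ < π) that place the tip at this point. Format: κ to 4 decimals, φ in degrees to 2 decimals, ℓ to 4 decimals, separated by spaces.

1.3655 26.78 1.1282

ρ = √(x²+y²) = √(0.634² + 0.320²) = 0.71018
φ = atan2(y, x) mod 360° = atan2(0.320, 0.634) = 26.7815°
|p|² = ρ² + z² = 0.71018² + 0.732² = 1.04018
κ = 2ρ / |p|² = 2×0.71018 / 1.04018 = 1.36549
θ = 2·atan2(ρ, z) = 2·atan2(0.71018, 0.732) = 1.54054 rad
ℓ = θ/κ = 1.54054/1.36549 = 1.12819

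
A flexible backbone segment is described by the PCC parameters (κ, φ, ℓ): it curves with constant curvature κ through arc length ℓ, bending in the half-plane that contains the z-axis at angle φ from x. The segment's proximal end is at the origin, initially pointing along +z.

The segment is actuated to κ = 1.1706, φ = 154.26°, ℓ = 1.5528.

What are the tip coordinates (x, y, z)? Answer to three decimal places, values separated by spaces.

-0.958 0.462 0.828

θ = κ·ℓ = 1.1706 × 1.5528 = 1.81771 rad
ρ = (1 − cos θ)/κ = (1 − -0.24441)/1.1706 = 1.06305
z = sin θ / κ = 0.96967/1.1706 = 0.82835
x = ρ cos φ = 1.06305 × cos(154.26°) = -0.95757
y = ρ sin φ = 1.06305 × sin(154.26°) = 0.46167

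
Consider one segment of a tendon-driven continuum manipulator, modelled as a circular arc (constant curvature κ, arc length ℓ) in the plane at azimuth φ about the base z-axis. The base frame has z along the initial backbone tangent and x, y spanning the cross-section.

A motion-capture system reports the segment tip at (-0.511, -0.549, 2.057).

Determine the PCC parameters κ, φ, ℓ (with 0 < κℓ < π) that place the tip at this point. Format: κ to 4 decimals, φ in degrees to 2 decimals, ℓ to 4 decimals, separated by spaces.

0.3129 227.05 2.2347

ρ = √(x²+y²) = √(-0.511² + -0.549²) = 0.75001
φ = atan2(y, x) mod 360° = atan2(-0.549, -0.511) = 227.0531°
|p|² = ρ² + z² = 0.75001² + 2.057² = 4.79377
κ = 2ρ / |p|² = 2×0.75001 / 4.79377 = 0.31291
θ = 2·atan2(ρ, z) = 2·atan2(0.75001, 2.057) = 0.69927 rad
ℓ = θ/κ = 0.69927/0.31291 = 2.23472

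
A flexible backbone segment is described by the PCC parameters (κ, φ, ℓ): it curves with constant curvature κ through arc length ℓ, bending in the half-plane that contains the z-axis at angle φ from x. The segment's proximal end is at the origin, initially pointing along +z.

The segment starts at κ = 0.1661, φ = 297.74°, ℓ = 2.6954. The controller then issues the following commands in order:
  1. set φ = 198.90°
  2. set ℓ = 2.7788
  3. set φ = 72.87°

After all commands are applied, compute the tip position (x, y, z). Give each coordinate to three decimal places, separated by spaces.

initial: κ=0.1661, φ=297.74°, ℓ=2.6954
cmd 1: set φ=198.90° → (κ,φ,ℓ)=(0.1661,198.90°,2.6954) → tip=(-0.5614,-0.1922,2.6063)
cmd 2: set ℓ=2.7788 → (κ,φ,ℓ)=(0.1661,198.90°,2.7788) → tip=(-0.5960,-0.2041,2.6812)
cmd 3: set φ=72.87° → (κ,φ,ℓ)=(0.1661,72.87°,2.7788) → tip=(0.1856,0.6020,2.6812)

0.186 0.602 2.681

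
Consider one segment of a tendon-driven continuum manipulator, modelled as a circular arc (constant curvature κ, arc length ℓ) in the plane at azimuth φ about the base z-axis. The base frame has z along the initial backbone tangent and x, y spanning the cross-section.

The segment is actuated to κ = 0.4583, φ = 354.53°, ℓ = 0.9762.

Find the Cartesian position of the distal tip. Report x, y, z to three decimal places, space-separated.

θ = κ·ℓ = 0.4583 × 0.9762 = 0.44739 rad
ρ = (1 − cos θ)/κ = (1 − 0.90158)/0.4583 = 0.21475
z = sin θ / κ = 0.43262/0.4583 = 0.94396
x = ρ cos φ = 0.21475 × cos(354.53°) = 0.21378
y = ρ sin φ = 0.21475 × sin(354.53°) = -0.02047

0.214 -0.020 0.944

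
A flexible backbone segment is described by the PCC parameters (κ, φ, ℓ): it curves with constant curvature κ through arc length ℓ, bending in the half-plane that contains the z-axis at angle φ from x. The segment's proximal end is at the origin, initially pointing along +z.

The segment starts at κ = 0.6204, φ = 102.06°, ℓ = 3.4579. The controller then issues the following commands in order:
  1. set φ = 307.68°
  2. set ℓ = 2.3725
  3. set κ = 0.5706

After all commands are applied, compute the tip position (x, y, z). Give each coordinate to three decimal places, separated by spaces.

initial: κ=0.6204, φ=102.06°, ℓ=3.4579
cmd 1: set φ=307.68° → (κ,φ,ℓ)=(0.6204,307.68°,3.4579) → tip=(1.5206,-1.9689,1.3531)
cmd 2: set ℓ=2.3725 → (κ,φ,ℓ)=(0.6204,307.68°,2.3725) → tip=(0.8880,-1.1497,1.6040)
cmd 3: set κ=0.5706 → (κ,φ,ℓ)=(0.5706,307.68°,2.3725) → tip=(0.8406,-1.0883,1.7114)

0.841 -1.088 1.711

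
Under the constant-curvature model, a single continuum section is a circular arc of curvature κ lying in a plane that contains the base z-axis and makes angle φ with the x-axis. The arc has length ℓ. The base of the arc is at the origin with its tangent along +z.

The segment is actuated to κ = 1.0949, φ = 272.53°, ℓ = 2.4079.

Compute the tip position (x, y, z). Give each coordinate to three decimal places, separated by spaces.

0.076 -1.711 0.442

θ = κ·ℓ = 1.0949 × 2.4079 = 2.63641 rad
ρ = (1 − cos θ)/κ = (1 − -0.87509)/1.0949 = 1.71256
z = sin θ / κ = 0.48397/1.0949 = 0.44202
x = ρ cos φ = 1.71256 × cos(272.53°) = 0.07560
y = ρ sin φ = 1.71256 × sin(272.53°) = -1.71089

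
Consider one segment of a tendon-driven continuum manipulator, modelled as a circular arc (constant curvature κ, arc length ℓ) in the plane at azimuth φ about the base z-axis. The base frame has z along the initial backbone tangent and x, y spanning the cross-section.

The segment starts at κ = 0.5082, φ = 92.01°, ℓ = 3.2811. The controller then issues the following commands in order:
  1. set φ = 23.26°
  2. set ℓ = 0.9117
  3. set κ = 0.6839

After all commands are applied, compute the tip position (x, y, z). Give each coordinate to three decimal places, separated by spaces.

initial: κ=0.5082, φ=92.01°, ℓ=3.2811
cmd 1: set φ=23.26° → (κ,φ,ℓ)=(0.5082,23.26°,3.2811) → tip=(1.9823,0.8521,1.9585)
cmd 2: set ℓ=0.9117 → (κ,φ,ℓ)=(0.5082,23.26°,0.9117) → tip=(0.1906,0.0819,0.8794)
cmd 3: set κ=0.6839 → (κ,φ,ℓ)=(0.6839,23.26°,0.9117) → tip=(0.2528,0.1087,0.8538)

0.253 0.109 0.854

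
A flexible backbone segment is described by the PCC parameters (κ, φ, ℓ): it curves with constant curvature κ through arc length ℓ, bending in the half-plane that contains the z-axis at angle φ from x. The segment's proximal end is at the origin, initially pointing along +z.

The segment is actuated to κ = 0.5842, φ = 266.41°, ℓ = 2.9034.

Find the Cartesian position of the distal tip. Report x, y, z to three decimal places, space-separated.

-0.121 -1.922 1.698

θ = κ·ℓ = 0.5842 × 2.9034 = 1.69617 rad
ρ = (1 − cos θ)/κ = (1 − -0.12504)/0.5842 = 1.92578
z = sin θ / κ = 0.99215/0.5842 = 1.69831
x = ρ cos φ = 1.92578 × cos(266.41°) = -0.12059
y = ρ sin φ = 1.92578 × sin(266.41°) = -1.92200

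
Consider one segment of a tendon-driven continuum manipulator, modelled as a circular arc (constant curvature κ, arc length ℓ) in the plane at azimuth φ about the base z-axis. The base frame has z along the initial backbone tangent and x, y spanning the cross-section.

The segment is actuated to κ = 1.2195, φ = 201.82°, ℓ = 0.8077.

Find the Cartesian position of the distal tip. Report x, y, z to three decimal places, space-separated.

θ = κ·ℓ = 1.2195 × 0.8077 = 0.98499 rad
ρ = (1 − cos θ)/κ = (1 − 0.55287)/1.2195 = 0.36665
z = sin θ / κ = 0.83327/1.2195 = 0.68329
x = ρ cos φ = 0.36665 × cos(201.82°) = -0.34038
y = ρ sin φ = 0.36665 × sin(201.82°) = -0.13628

-0.340 -0.136 0.683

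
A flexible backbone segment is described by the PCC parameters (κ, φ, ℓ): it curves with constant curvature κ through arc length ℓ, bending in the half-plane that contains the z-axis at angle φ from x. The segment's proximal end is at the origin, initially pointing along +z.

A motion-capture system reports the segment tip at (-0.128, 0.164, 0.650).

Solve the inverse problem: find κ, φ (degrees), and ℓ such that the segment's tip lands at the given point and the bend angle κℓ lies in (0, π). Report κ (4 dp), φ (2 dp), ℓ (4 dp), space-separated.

ρ = √(x²+y²) = √(-0.128² + 0.164²) = 0.20804
φ = atan2(y, x) mod 360° = atan2(0.164, -0.128) = 127.9716°
|p|² = ρ² + z² = 0.20804² + 0.650² = 0.46578
κ = 2ρ / |p|² = 2×0.20804 / 0.46578 = 0.89329
θ = 2·atan2(ρ, z) = 2·atan2(0.20804, 0.650) = 0.61951 rad
ℓ = θ/κ = 0.61951/0.89329 = 0.69352

0.8933 127.97 0.6935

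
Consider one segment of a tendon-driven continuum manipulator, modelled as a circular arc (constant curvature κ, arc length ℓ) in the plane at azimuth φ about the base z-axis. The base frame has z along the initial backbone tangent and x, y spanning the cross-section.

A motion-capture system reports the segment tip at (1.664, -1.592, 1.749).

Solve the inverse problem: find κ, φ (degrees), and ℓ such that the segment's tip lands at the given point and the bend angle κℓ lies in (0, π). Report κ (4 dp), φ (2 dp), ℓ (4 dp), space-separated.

ρ = √(x²+y²) = √(1.664² + -1.592²) = 2.30290
φ = atan2(y, x) mod 360° = atan2(-1.592, 1.664) = 316.2668°
|p|² = ρ² + z² = 2.30290² + 1.749² = 8.36236
κ = 2ρ / |p|² = 2×2.30290 / 8.36236 = 0.55078
θ = 2·atan2(ρ, z) = 2·atan2(2.30290, 1.749) = 1.84252 rad
ℓ = θ/κ = 1.84252/0.55078 = 3.34530

0.5508 316.27 3.3453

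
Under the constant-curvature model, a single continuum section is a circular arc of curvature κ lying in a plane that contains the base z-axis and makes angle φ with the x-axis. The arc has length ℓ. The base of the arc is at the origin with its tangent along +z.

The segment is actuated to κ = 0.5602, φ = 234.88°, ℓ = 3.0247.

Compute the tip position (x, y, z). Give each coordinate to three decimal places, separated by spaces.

-1.154 -1.640 1.771

θ = κ·ℓ = 0.5602 × 3.0247 = 1.69444 rad
ρ = (1 − cos θ)/κ = (1 − -0.12333)/0.5602 = 2.00522
z = sin θ / κ = 0.99237/0.5602 = 1.77145
x = ρ cos φ = 2.00522 × cos(234.88°) = -1.15359
y = ρ sin φ = 2.00522 × sin(234.88°) = -1.64017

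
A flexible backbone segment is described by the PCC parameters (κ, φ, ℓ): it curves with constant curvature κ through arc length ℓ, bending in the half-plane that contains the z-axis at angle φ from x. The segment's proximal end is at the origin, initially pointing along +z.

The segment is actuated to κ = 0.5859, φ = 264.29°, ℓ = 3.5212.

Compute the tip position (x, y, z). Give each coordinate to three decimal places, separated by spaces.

θ = κ·ℓ = 0.5859 × 3.5212 = 2.06307 rad
ρ = (1 − cos θ)/κ = (1 − -0.47263)/0.5859 = 2.51345
z = sin θ / κ = 0.88126/0.5859 = 1.50411
x = ρ cos φ = 2.51345 × cos(264.29°) = -0.25007
y = ρ sin φ = 2.51345 × sin(264.29°) = -2.50098

-0.250 -2.501 1.504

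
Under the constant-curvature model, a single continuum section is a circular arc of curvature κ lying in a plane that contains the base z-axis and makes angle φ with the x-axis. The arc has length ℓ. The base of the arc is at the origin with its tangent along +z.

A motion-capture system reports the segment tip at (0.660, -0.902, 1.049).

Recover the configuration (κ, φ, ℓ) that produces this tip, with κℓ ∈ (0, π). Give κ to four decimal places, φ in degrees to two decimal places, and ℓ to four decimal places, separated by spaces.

ρ = √(x²+y²) = √(0.660² + -0.902²) = 1.11768
φ = atan2(y, x) mod 360° = atan2(-0.902, 0.660) = 306.1932°
|p|² = ρ² + z² = 1.11768² + 1.049² = 2.34961
κ = 2ρ / |p|² = 2×1.11768 / 2.34961 = 0.95138
θ = 2·atan2(ρ, z) = 2·atan2(1.11768, 1.049) = 1.63417 rad
ℓ = θ/κ = 1.63417/0.95138 = 1.71769

0.9514 306.19 1.7177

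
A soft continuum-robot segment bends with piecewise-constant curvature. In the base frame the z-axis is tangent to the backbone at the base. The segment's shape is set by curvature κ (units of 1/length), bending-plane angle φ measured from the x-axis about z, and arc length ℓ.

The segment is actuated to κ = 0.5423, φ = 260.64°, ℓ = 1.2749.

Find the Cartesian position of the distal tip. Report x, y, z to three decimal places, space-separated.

-0.069 -0.418 1.176

θ = κ·ℓ = 0.5423 × 1.2749 = 0.69138 rad
ρ = (1 − cos θ)/κ = (1 − 0.77037)/0.5423 = 0.42344
z = sin θ / κ = 0.63760/0.5423 = 1.17573
x = ρ cos φ = 0.42344 × cos(260.64°) = -0.06887
y = ρ sin φ = 0.42344 × sin(260.64°) = -0.41780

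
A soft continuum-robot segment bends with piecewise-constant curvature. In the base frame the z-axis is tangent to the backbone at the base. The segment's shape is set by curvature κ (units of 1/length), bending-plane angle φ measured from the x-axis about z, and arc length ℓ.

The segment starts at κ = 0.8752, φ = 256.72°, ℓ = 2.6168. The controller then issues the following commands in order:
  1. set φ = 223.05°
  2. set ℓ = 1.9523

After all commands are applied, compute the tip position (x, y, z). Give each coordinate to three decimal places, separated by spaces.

-0.950 -0.887 1.132

initial: κ=0.8752, φ=256.72°, ℓ=2.6168
cmd 1: set φ=223.05° → (κ,φ,ℓ)=(0.8752,223.05°,2.6168) → tip=(-1.3852,-1.2939,0.8594)
cmd 2: set ℓ=1.9523 → (κ,φ,ℓ)=(0.8752,223.05°,1.9523) → tip=(-0.9497,-0.8872,1.1318)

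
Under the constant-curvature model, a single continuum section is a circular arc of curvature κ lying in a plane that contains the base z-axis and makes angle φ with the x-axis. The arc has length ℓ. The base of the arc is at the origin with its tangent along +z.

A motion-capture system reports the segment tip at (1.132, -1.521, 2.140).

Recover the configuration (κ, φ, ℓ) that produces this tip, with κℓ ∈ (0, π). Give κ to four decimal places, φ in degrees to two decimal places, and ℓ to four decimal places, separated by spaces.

ρ = √(x²+y²) = √(1.132² + -1.521²) = 1.89601
φ = atan2(y, x) mod 360° = atan2(-1.521, 1.132) = 306.6584°
|p|² = ρ² + z² = 1.89601² + 2.140² = 8.17446
κ = 2ρ / |p|² = 2×1.89601 / 8.17446 = 0.46389
θ = 2·atan2(ρ, z) = 2·atan2(1.89601, 2.140) = 1.45004 rad
ℓ = θ/κ = 1.45004/0.46389 = 3.12585

0.4639 306.66 3.1258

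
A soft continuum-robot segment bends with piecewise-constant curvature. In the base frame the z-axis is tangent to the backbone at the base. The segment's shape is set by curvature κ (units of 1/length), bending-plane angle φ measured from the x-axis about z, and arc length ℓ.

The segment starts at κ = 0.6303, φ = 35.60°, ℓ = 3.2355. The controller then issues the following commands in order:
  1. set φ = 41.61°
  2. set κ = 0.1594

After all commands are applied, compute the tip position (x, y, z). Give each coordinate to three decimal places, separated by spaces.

initial: κ=0.6303, φ=35.60°, ℓ=3.2355
cmd 1: set φ=41.61° → (κ,φ,ℓ)=(0.6303,41.61°,3.2355) → tip=(1.7219,1.5293,1.4156)
cmd 2: set κ=0.1594 → (κ,φ,ℓ)=(0.1594,41.61°,3.2355) → tip=(0.6101,0.5419,3.0940)

0.610 0.542 3.094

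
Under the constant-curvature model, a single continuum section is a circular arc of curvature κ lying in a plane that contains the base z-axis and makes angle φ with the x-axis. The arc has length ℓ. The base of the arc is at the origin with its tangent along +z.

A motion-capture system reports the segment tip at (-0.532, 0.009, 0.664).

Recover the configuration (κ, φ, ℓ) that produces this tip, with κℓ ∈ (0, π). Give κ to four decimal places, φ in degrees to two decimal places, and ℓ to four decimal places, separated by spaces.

ρ = √(x²+y²) = √(-0.532² + 0.009²) = 0.53208
φ = atan2(y, x) mod 360° = atan2(0.009, -0.532) = 179.0308°
|p|² = ρ² + z² = 0.53208² + 0.664² = 0.72400
κ = 2ρ / |p|² = 2×0.53208 / 0.72400 = 1.46982
θ = 2·atan2(ρ, z) = 2·atan2(0.53208, 0.664) = 1.35109 rad
ℓ = θ/κ = 1.35109/1.46982 = 0.91922

1.4698 179.03 0.9192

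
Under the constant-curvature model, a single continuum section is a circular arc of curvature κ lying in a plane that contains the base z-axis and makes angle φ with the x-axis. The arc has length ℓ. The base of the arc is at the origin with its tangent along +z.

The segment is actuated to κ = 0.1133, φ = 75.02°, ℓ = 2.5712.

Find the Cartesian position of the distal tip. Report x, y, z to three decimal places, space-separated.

0.096 0.359 2.535

θ = κ·ℓ = 0.1133 × 2.5712 = 0.29132 rad
ρ = (1 − cos θ)/κ = (1 − 0.95787)/0.1133 = 0.37188
z = sin θ / κ = 0.28721/0.1133 = 2.53499
x = ρ cos φ = 0.37188 × cos(75.02°) = 0.09612
y = ρ sin φ = 0.37188 × sin(75.02°) = 0.35924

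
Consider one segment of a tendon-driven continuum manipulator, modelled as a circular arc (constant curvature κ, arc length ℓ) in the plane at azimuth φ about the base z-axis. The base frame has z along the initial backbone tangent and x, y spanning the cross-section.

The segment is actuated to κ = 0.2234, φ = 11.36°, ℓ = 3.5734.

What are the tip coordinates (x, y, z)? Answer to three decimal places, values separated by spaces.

θ = κ·ℓ = 0.2234 × 3.5734 = 0.79830 rad
ρ = (1 − cos θ)/κ = (1 − 0.69793)/0.2234 = 1.35216
z = sin θ / κ = 0.71617/0.2234 = 3.20577
x = ρ cos φ = 1.35216 × cos(11.36°) = 1.32567
y = ρ sin φ = 1.35216 × sin(11.36°) = 0.26634

1.326 0.266 3.206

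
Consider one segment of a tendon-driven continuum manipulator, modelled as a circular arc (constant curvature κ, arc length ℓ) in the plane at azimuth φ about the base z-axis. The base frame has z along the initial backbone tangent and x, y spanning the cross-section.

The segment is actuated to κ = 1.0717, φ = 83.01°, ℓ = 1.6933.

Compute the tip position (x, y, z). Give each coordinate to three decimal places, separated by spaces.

0.141 1.150 0.905

θ = κ·ℓ = 1.0717 × 1.6933 = 1.81471 rad
ρ = (1 − cos θ)/κ = (1 − -0.24150)/1.0717 = 1.15844
z = sin θ / κ = 0.97040/1.0717 = 0.90548
x = ρ cos φ = 1.15844 × cos(83.01°) = 0.14098
y = ρ sin φ = 1.15844 × sin(83.01°) = 1.14983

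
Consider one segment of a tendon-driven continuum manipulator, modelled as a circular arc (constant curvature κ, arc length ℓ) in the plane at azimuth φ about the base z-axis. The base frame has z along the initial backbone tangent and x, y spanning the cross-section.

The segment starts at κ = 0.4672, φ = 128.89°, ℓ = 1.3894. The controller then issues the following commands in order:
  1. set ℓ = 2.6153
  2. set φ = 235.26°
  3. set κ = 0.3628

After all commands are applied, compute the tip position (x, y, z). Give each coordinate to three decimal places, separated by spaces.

-0.656 -0.945 2.240

initial: κ=0.4672, φ=128.89°, ℓ=1.3894
cmd 1: set ℓ=2.6153 → (κ,φ,ℓ)=(0.4672,128.89°,2.6153) → tip=(-0.8844,1.0964,2.0114)
cmd 2: set φ=235.26° → (κ,φ,ℓ)=(0.4672,235.26°,2.6153) → tip=(-0.8027,-1.1575,2.0114)
cmd 3: set κ=0.3628 → (κ,φ,ℓ)=(0.3628,235.26°,2.6153) → tip=(-0.6556,-0.9453,2.2402)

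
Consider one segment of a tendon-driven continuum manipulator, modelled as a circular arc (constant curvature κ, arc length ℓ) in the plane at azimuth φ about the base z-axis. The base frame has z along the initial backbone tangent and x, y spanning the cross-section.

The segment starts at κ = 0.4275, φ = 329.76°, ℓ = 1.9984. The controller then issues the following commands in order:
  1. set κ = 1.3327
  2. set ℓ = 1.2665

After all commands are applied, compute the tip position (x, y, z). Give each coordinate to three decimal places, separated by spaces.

0.724 -0.422 0.745

initial: κ=0.4275, φ=329.76°, ℓ=1.9984
cmd 1: set κ=1.3327 → (κ,φ,ℓ)=(1.3327,329.76°,1.9984) → tip=(1.2237,-0.7134,0.3454)
cmd 2: set ℓ=1.2665 → (κ,φ,ℓ)=(1.3327,329.76°,1.2665) → tip=(0.7240,-0.4220,0.7452)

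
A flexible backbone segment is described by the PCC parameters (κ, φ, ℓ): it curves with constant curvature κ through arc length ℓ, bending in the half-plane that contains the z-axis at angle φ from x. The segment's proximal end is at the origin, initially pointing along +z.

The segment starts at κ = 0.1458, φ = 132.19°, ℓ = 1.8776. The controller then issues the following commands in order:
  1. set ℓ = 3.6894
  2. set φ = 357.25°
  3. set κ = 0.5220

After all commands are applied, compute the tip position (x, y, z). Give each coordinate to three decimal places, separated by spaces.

2.579 -0.124 1.796

initial: κ=0.1458, φ=132.19°, ℓ=1.8776
cmd 1: set ℓ=3.6894 → (κ,φ,ℓ)=(0.1458,132.19°,3.6894) → tip=(-0.6505,0.7177,3.5140)
cmd 2: set φ=357.25° → (κ,φ,ℓ)=(0.1458,357.25°,3.6894) → tip=(0.9675,-0.0465,3.5140)
cmd 3: set κ=0.5220 → (κ,φ,ℓ)=(0.5220,357.25°,3.6894) → tip=(2.5787,-0.1239,1.7962)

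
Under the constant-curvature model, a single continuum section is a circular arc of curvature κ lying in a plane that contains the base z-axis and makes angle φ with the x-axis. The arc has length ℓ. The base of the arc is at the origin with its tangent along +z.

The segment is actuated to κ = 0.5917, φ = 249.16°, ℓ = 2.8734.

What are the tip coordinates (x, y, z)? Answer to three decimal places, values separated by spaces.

-0.679 -1.783 1.676

θ = κ·ℓ = 0.5917 × 2.8734 = 1.70019 rad
ρ = (1 − cos θ)/κ = (1 − -0.12903)/0.5917 = 1.90812
z = sin θ / κ = 0.99164/0.5917 = 1.67592
x = ρ cos φ = 1.90812 × cos(249.16°) = -0.67883
y = ρ sin φ = 1.90812 × sin(249.16°) = -1.78328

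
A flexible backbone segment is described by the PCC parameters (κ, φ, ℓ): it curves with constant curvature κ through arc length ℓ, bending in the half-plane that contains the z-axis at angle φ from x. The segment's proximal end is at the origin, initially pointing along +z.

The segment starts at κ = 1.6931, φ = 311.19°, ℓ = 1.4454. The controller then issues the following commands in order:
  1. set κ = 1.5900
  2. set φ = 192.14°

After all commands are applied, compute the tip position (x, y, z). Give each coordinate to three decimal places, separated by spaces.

-1.024 -0.220 0.470

initial: κ=1.6931, φ=311.19°, ℓ=1.4454
cmd 1: set κ=1.5900 → (κ,φ,ℓ)=(1.5900,311.19°,1.4454) → tip=(0.6896,-0.7880,0.4698)
cmd 2: set φ=192.14° → (κ,φ,ℓ)=(1.5900,192.14°,1.4454) → tip=(-1.0237,-0.2202,0.4698)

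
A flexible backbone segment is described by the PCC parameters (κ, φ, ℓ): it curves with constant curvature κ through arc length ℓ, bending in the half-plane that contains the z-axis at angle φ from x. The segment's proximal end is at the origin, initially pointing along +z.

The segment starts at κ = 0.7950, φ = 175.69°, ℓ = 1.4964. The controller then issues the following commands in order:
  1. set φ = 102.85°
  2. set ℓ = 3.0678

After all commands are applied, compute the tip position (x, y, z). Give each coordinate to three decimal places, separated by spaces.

-0.493 2.162 0.813

initial: κ=0.7950, φ=175.69°, ℓ=1.4964
cmd 1: set φ=102.85° → (κ,φ,ℓ)=(0.7950,102.85°,1.4964) → tip=(-0.1757,0.7702,1.1676)
cmd 2: set ℓ=3.0678 → (κ,φ,ℓ)=(0.7950,102.85°,3.0678) → tip=(-0.4932,2.1622,0.8129)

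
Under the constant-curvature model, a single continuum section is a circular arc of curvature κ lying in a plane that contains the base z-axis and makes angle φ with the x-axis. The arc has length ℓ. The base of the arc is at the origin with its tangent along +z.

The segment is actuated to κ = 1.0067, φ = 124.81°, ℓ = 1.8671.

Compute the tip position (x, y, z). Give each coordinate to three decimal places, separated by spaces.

-0.739 1.063 0.946

θ = κ·ℓ = 1.0067 × 1.8671 = 1.87961 rad
ρ = (1 − cos θ)/κ = (1 − -0.30393)/1.0067 = 1.29525
z = sin θ / κ = 0.95269/1.0067 = 0.94635
x = ρ cos φ = 1.29525 × cos(124.81°) = -0.73940
y = ρ sin φ = 1.29525 × sin(124.81°) = 1.06346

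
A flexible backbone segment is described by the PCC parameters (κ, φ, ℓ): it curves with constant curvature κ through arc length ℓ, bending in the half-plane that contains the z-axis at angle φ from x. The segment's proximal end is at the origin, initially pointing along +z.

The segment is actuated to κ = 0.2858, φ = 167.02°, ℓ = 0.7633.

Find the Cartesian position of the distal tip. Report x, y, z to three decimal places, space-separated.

-0.081 0.019 0.757

θ = κ·ℓ = 0.2858 × 0.7633 = 0.21815 rad
ρ = (1 − cos θ)/κ = (1 − 0.97630)/0.2858 = 0.08293
z = sin θ / κ = 0.21642/0.2858 = 0.75726
x = ρ cos φ = 0.08293 × cos(167.02°) = -0.08081
y = ρ sin φ = 0.08293 × sin(167.02°) = 0.01863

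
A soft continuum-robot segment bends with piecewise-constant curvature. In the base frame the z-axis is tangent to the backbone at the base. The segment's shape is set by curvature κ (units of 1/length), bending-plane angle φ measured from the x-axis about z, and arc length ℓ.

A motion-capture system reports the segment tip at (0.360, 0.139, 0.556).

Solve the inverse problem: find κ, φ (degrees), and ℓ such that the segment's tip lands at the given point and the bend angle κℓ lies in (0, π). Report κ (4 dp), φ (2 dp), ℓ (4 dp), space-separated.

1.6850 21.11 0.7202

ρ = √(x²+y²) = √(0.360² + 0.139²) = 0.38590
φ = atan2(y, x) mod 360° = atan2(0.139, 0.360) = 21.1121°
|p|² = ρ² + z² = 0.38590² + 0.556² = 0.45806
κ = 2ρ / |p|² = 2×0.38590 / 0.45806 = 1.68496
θ = 2·atan2(ρ, z) = 2·atan2(0.38590, 0.556) = 1.21347 rad
ℓ = θ/κ = 1.21347/1.68496 = 0.72018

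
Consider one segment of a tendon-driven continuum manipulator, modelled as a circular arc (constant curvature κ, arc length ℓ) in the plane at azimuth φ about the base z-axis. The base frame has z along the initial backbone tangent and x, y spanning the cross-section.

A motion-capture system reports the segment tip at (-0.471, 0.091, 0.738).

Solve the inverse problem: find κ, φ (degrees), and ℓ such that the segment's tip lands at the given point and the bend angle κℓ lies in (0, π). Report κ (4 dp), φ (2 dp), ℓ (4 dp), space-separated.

1.2383 169.06 0.9309

ρ = √(x²+y²) = √(-0.471² + 0.091²) = 0.47971
φ = atan2(y, x) mod 360° = atan2(0.091, -0.471) = 169.0649°
|p|² = ρ² + z² = 0.47971² + 0.738² = 0.77477
κ = 2ρ / |p|² = 2×0.47971 / 0.77477 = 1.23834
θ = 2·atan2(ρ, z) = 2·atan2(0.47971, 0.738) = 1.15277 rad
ℓ = θ/κ = 1.15277/1.23834 = 0.93090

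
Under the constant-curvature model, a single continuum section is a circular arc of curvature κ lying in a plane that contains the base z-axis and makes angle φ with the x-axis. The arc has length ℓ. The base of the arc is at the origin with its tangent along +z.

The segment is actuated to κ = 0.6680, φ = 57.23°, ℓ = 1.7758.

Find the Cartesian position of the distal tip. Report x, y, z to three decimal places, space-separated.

θ = κ·ℓ = 0.6680 × 1.7758 = 1.18623 rad
ρ = (1 − cos θ)/κ = (1 − 0.37515)/0.6680 = 0.93540
z = sin θ / κ = 0.92696/0.6680 = 1.38767
x = ρ cos φ = 0.93540 × cos(57.23°) = 0.50630
y = ρ sin φ = 0.93540 × sin(57.23°) = 0.78653

0.506 0.787 1.388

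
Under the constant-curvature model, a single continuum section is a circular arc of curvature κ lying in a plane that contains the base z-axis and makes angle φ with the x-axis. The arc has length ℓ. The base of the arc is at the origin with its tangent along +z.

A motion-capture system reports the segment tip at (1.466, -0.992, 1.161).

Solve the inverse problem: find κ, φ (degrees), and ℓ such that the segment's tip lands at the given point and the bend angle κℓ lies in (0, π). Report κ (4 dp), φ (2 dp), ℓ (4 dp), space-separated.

0.7900 325.91 2.5070

ρ = √(x²+y²) = √(1.466² + -0.992²) = 1.77009
φ = atan2(y, x) mod 360° = atan2(-0.992, 1.466) = 325.9149°
|p|² = ρ² + z² = 1.77009² + 1.161² = 4.48114
κ = 2ρ / |p|² = 2×1.77009 / 4.48114 = 0.79002
θ = 2·atan2(ρ, z) = 2·atan2(1.77009, 1.161) = 1.98057 rad
ℓ = θ/κ = 1.98057/0.79002 = 2.50700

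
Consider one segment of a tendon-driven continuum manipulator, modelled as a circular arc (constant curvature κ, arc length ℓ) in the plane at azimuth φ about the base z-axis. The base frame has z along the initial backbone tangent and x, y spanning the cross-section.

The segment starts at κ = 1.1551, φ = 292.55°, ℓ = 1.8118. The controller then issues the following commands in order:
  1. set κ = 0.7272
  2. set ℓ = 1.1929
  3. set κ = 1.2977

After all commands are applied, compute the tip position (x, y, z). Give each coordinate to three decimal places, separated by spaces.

0.289 -0.695 0.770

initial: κ=1.1551, φ=292.55°, ℓ=1.8118
cmd 1: set κ=0.7272 → (κ,φ,ℓ)=(0.7272,292.55°,1.8118) → tip=(0.3952,-0.9518,1.3313)
cmd 2: set ℓ=1.1929 → (κ,φ,ℓ)=(0.7272,292.55°,1.1929) → tip=(0.1863,-0.4486,1.0488)
cmd 3: set κ=1.2977 → (κ,φ,ℓ)=(1.2977,292.55°,1.1929) → tip=(0.2888,-0.6955,0.7704)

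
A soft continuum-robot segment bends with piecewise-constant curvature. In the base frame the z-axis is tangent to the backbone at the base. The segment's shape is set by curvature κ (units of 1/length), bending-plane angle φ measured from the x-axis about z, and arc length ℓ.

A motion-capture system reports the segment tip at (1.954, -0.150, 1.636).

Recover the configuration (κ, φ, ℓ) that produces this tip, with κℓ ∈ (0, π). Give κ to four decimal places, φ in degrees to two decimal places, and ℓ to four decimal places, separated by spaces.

0.6014 355.61 2.9104

ρ = √(x²+y²) = √(1.954² + -0.150²) = 1.95975
φ = atan2(y, x) mod 360° = atan2(-0.150, 1.954) = 355.6103°
|p|² = ρ² + z² = 1.95975² + 1.636² = 6.51711
κ = 2ρ / |p|² = 2×1.95975 / 6.51711 = 0.60142
θ = 2·atan2(ρ, z) = 2·atan2(1.95975, 1.636) = 1.75039 rad
ℓ = θ/κ = 1.75039/0.60142 = 2.91044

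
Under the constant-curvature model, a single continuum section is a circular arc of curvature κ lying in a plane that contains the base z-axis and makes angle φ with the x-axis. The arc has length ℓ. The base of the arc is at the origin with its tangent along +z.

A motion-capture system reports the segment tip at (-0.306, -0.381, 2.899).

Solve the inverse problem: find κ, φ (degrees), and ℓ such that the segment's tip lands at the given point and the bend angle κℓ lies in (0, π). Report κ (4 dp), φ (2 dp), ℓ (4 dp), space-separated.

0.1131 231.23 2.9536

ρ = √(x²+y²) = √(-0.306² + -0.381²) = 0.48867
φ = atan2(y, x) mod 360° = atan2(-0.381, -0.306) = 231.2303°
|p|² = ρ² + z² = 0.48867² + 2.899² = 8.64300
κ = 2ρ / |p|² = 2×0.48867 / 8.64300 = 0.11308
θ = 2·atan2(ρ, z) = 2·atan2(0.48867, 2.899) = 0.33399 rad
ℓ = θ/κ = 0.33399/0.11308 = 2.95361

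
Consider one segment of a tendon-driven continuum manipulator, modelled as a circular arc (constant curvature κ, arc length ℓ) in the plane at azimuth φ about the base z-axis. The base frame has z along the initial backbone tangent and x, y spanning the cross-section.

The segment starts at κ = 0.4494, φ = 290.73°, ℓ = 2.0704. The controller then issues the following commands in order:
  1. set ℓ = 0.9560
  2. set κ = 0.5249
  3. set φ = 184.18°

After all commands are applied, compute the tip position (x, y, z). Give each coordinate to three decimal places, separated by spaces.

initial: κ=0.4494, φ=290.73°, ℓ=2.0704
cmd 1: set ℓ=0.9560 → (κ,φ,ℓ)=(0.4494,290.73°,0.9560) → tip=(0.0716,-0.1891,0.9269)
cmd 2: set κ=0.5249 → (κ,φ,ℓ)=(0.5249,290.73°,0.9560) → tip=(0.0831,-0.2197,0.9164)
cmd 3: set φ=184.18° → (κ,φ,ℓ)=(0.5249,184.18°,0.9560) → tip=(-0.2342,-0.0171,0.9164)

-0.234 -0.017 0.916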